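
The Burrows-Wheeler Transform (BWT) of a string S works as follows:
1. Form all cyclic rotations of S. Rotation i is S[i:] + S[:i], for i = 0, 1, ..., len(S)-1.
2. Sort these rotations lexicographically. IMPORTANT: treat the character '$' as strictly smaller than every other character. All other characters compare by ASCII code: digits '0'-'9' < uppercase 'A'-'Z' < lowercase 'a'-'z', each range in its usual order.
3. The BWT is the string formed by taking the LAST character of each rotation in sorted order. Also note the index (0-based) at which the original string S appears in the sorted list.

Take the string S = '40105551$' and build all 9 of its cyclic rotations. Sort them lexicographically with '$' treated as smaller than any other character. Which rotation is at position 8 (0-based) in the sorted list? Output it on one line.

Answer: 5551$4010

Derivation:
All 9 rotations (rotation i = S[i:]+S[:i]):
  rot[0] = 40105551$
  rot[1] = 0105551$4
  rot[2] = 105551$40
  rot[3] = 05551$401
  rot[4] = 5551$4010
  rot[5] = 551$40105
  rot[6] = 51$401055
  rot[7] = 1$4010555
  rot[8] = $40105551
Sorted (with $ < everything):
  sorted[0] = $40105551
  sorted[1] = 0105551$4
  sorted[2] = 05551$401
  sorted[3] = 1$4010555
  sorted[4] = 105551$40
  sorted[5] = 40105551$
  sorted[6] = 51$401055
  sorted[7] = 551$40105
  sorted[8] = 5551$4010
sorted[8] = 5551$4010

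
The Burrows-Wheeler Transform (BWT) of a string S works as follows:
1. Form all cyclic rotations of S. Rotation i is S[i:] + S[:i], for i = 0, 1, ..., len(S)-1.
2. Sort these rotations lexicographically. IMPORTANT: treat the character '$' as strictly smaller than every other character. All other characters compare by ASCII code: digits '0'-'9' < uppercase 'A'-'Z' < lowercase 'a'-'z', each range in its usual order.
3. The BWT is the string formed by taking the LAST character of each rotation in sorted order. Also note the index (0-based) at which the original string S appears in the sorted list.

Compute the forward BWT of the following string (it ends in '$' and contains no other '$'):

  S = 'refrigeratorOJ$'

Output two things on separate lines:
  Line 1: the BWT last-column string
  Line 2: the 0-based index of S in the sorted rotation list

All 15 rotations (rotation i = S[i:]+S[:i]):
  rot[0] = refrigeratorOJ$
  rot[1] = efrigeratorOJ$r
  rot[2] = frigeratorOJ$re
  rot[3] = rigeratorOJ$ref
  rot[4] = igeratorOJ$refr
  rot[5] = geratorOJ$refri
  rot[6] = eratorOJ$refrig
  rot[7] = ratorOJ$refrige
  rot[8] = atorOJ$refriger
  rot[9] = torOJ$refrigera
  rot[10] = orOJ$refrigerat
  rot[11] = rOJ$refrigerato
  rot[12] = OJ$refrigerator
  rot[13] = J$refrigeratorO
  rot[14] = $refrigeratorOJ
Sorted (with $ < everything):
  sorted[0] = $refrigeratorOJ  (last char: 'J')
  sorted[1] = J$refrigeratorO  (last char: 'O')
  sorted[2] = OJ$refrigerator  (last char: 'r')
  sorted[3] = atorOJ$refriger  (last char: 'r')
  sorted[4] = efrigeratorOJ$r  (last char: 'r')
  sorted[5] = eratorOJ$refrig  (last char: 'g')
  sorted[6] = frigeratorOJ$re  (last char: 'e')
  sorted[7] = geratorOJ$refri  (last char: 'i')
  sorted[8] = igeratorOJ$refr  (last char: 'r')
  sorted[9] = orOJ$refrigerat  (last char: 't')
  sorted[10] = rOJ$refrigerato  (last char: 'o')
  sorted[11] = ratorOJ$refrige  (last char: 'e')
  sorted[12] = refrigeratorOJ$  (last char: '$')
  sorted[13] = rigeratorOJ$ref  (last char: 'f')
  sorted[14] = torOJ$refrigera  (last char: 'a')
Last column: JOrrrgeirtoe$fa
Original string S is at sorted index 12

Answer: JOrrrgeirtoe$fa
12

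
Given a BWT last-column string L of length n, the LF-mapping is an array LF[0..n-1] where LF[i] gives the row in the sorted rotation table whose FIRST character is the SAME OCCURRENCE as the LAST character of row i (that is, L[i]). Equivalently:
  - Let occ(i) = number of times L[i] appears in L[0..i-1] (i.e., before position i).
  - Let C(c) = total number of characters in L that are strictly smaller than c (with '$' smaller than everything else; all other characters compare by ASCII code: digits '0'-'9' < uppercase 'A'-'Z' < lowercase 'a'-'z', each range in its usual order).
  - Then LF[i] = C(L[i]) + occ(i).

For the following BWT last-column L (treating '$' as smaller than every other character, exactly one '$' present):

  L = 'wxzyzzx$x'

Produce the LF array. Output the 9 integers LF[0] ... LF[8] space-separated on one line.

Char counts: '$':1, 'w':1, 'x':3, 'y':1, 'z':3
C (first-col start): C('$')=0, C('w')=1, C('x')=2, C('y')=5, C('z')=6
L[0]='w': occ=0, LF[0]=C('w')+0=1+0=1
L[1]='x': occ=0, LF[1]=C('x')+0=2+0=2
L[2]='z': occ=0, LF[2]=C('z')+0=6+0=6
L[3]='y': occ=0, LF[3]=C('y')+0=5+0=5
L[4]='z': occ=1, LF[4]=C('z')+1=6+1=7
L[5]='z': occ=2, LF[5]=C('z')+2=6+2=8
L[6]='x': occ=1, LF[6]=C('x')+1=2+1=3
L[7]='$': occ=0, LF[7]=C('$')+0=0+0=0
L[8]='x': occ=2, LF[8]=C('x')+2=2+2=4

Answer: 1 2 6 5 7 8 3 0 4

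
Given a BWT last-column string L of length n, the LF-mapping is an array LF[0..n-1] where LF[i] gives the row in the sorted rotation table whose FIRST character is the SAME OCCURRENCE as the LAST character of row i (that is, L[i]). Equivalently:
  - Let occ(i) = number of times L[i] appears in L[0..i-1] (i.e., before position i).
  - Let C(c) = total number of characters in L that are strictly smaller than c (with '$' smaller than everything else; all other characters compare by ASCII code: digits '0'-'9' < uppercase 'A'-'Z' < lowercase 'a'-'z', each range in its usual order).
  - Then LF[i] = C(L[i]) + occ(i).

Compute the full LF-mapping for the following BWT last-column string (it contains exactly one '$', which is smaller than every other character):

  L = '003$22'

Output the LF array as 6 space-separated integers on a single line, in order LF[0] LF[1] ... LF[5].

Answer: 1 2 5 0 3 4

Derivation:
Char counts: '$':1, '0':2, '2':2, '3':1
C (first-col start): C('$')=0, C('0')=1, C('2')=3, C('3')=5
L[0]='0': occ=0, LF[0]=C('0')+0=1+0=1
L[1]='0': occ=1, LF[1]=C('0')+1=1+1=2
L[2]='3': occ=0, LF[2]=C('3')+0=5+0=5
L[3]='$': occ=0, LF[3]=C('$')+0=0+0=0
L[4]='2': occ=0, LF[4]=C('2')+0=3+0=3
L[5]='2': occ=1, LF[5]=C('2')+1=3+1=4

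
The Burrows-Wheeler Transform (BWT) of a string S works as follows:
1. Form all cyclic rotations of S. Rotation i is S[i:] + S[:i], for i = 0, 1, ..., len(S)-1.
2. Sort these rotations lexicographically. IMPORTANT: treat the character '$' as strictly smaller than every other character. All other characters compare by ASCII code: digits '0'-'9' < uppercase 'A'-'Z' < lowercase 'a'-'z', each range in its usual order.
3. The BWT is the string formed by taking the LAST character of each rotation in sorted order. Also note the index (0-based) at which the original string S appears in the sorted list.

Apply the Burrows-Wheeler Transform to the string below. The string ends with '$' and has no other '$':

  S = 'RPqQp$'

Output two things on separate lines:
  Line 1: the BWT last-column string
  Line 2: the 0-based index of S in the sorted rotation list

All 6 rotations (rotation i = S[i:]+S[:i]):
  rot[0] = RPqQp$
  rot[1] = PqQp$R
  rot[2] = qQp$RP
  rot[3] = Qp$RPq
  rot[4] = p$RPqQ
  rot[5] = $RPqQp
Sorted (with $ < everything):
  sorted[0] = $RPqQp  (last char: 'p')
  sorted[1] = PqQp$R  (last char: 'R')
  sorted[2] = Qp$RPq  (last char: 'q')
  sorted[3] = RPqQp$  (last char: '$')
  sorted[4] = p$RPqQ  (last char: 'Q')
  sorted[5] = qQp$RP  (last char: 'P')
Last column: pRq$QP
Original string S is at sorted index 3

Answer: pRq$QP
3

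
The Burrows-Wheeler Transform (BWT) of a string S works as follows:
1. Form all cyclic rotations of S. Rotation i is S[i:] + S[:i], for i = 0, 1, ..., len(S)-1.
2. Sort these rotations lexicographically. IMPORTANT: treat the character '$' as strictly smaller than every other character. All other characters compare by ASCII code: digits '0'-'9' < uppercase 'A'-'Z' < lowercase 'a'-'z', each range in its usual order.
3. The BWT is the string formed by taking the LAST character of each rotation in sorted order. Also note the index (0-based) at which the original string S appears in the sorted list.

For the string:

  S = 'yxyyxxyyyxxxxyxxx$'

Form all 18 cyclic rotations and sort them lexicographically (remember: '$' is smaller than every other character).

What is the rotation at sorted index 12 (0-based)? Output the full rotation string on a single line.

Answer: yxxxxyxxx$yxyyxxyy

Derivation:
All 18 rotations (rotation i = S[i:]+S[:i]):
  rot[0] = yxyyxxyyyxxxxyxxx$
  rot[1] = xyyxxyyyxxxxyxxx$y
  rot[2] = yyxxyyyxxxxyxxx$yx
  rot[3] = yxxyyyxxxxyxxx$yxy
  rot[4] = xxyyyxxxxyxxx$yxyy
  rot[5] = xyyyxxxxyxxx$yxyyx
  rot[6] = yyyxxxxyxxx$yxyyxx
  rot[7] = yyxxxxyxxx$yxyyxxy
  rot[8] = yxxxxyxxx$yxyyxxyy
  rot[9] = xxxxyxxx$yxyyxxyyy
  rot[10] = xxxyxxx$yxyyxxyyyx
  rot[11] = xxyxxx$yxyyxxyyyxx
  rot[12] = xyxxx$yxyyxxyyyxxx
  rot[13] = yxxx$yxyyxxyyyxxxx
  rot[14] = xxx$yxyyxxyyyxxxxy
  rot[15] = xx$yxyyxxyyyxxxxyx
  rot[16] = x$yxyyxxyyyxxxxyxx
  rot[17] = $yxyyxxyyyxxxxyxxx
Sorted (with $ < everything):
  sorted[0] = $yxyyxxyyyxxxxyxxx
  sorted[1] = x$yxyyxxyyyxxxxyxx
  sorted[2] = xx$yxyyxxyyyxxxxyx
  sorted[3] = xxx$yxyyxxyyyxxxxy
  sorted[4] = xxxxyxxx$yxyyxxyyy
  sorted[5] = xxxyxxx$yxyyxxyyyx
  sorted[6] = xxyxxx$yxyyxxyyyxx
  sorted[7] = xxyyyxxxxyxxx$yxyy
  sorted[8] = xyxxx$yxyyxxyyyxxx
  sorted[9] = xyyxxyyyxxxxyxxx$y
  sorted[10] = xyyyxxxxyxxx$yxyyx
  sorted[11] = yxxx$yxyyxxyyyxxxx
  sorted[12] = yxxxxyxxx$yxyyxxyy
  sorted[13] = yxxyyyxxxxyxxx$yxy
  sorted[14] = yxyyxxyyyxxxxyxxx$
  sorted[15] = yyxxxxyxxx$yxyyxxy
  sorted[16] = yyxxyyyxxxxyxxx$yx
  sorted[17] = yyyxxxxyxxx$yxyyxx
sorted[12] = yxxxxyxxx$yxyyxxyy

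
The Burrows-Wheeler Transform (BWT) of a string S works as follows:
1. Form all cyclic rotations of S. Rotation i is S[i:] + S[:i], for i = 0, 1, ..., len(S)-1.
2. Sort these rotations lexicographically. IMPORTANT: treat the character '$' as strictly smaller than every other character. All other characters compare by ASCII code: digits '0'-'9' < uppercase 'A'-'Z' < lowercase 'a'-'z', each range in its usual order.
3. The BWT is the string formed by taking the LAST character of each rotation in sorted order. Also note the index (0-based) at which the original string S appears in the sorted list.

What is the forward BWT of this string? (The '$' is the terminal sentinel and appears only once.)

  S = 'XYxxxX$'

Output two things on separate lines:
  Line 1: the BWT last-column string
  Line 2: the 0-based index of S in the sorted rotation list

Answer: Xx$XxxY
2

Derivation:
All 7 rotations (rotation i = S[i:]+S[:i]):
  rot[0] = XYxxxX$
  rot[1] = YxxxX$X
  rot[2] = xxxX$XY
  rot[3] = xxX$XYx
  rot[4] = xX$XYxx
  rot[5] = X$XYxxx
  rot[6] = $XYxxxX
Sorted (with $ < everything):
  sorted[0] = $XYxxxX  (last char: 'X')
  sorted[1] = X$XYxxx  (last char: 'x')
  sorted[2] = XYxxxX$  (last char: '$')
  sorted[3] = YxxxX$X  (last char: 'X')
  sorted[4] = xX$XYxx  (last char: 'x')
  sorted[5] = xxX$XYx  (last char: 'x')
  sorted[6] = xxxX$XY  (last char: 'Y')
Last column: Xx$XxxY
Original string S is at sorted index 2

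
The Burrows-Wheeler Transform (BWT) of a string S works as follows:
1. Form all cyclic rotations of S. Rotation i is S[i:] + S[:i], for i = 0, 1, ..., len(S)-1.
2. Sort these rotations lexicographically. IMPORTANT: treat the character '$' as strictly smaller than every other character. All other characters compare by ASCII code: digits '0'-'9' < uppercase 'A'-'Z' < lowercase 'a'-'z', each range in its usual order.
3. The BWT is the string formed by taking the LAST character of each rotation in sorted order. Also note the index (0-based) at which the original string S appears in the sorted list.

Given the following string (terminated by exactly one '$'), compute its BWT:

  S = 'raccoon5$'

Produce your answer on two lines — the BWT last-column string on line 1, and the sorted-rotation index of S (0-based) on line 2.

Answer: 5nracooc$
8

Derivation:
All 9 rotations (rotation i = S[i:]+S[:i]):
  rot[0] = raccoon5$
  rot[1] = accoon5$r
  rot[2] = ccoon5$ra
  rot[3] = coon5$rac
  rot[4] = oon5$racc
  rot[5] = on5$racco
  rot[6] = n5$raccoo
  rot[7] = 5$raccoon
  rot[8] = $raccoon5
Sorted (with $ < everything):
  sorted[0] = $raccoon5  (last char: '5')
  sorted[1] = 5$raccoon  (last char: 'n')
  sorted[2] = accoon5$r  (last char: 'r')
  sorted[3] = ccoon5$ra  (last char: 'a')
  sorted[4] = coon5$rac  (last char: 'c')
  sorted[5] = n5$raccoo  (last char: 'o')
  sorted[6] = on5$racco  (last char: 'o')
  sorted[7] = oon5$racc  (last char: 'c')
  sorted[8] = raccoon5$  (last char: '$')
Last column: 5nracooc$
Original string S is at sorted index 8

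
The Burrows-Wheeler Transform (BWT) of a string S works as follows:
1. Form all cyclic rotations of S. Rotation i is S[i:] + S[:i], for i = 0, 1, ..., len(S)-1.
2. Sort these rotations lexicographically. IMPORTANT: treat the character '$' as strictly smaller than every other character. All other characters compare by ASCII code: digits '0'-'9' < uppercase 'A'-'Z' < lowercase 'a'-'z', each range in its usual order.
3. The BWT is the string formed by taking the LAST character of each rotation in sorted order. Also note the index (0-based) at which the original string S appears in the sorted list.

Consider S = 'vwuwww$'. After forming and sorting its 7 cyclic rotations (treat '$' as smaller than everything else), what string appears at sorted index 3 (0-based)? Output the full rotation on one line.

All 7 rotations (rotation i = S[i:]+S[:i]):
  rot[0] = vwuwww$
  rot[1] = wuwww$v
  rot[2] = uwww$vw
  rot[3] = www$vwu
  rot[4] = ww$vwuw
  rot[5] = w$vwuww
  rot[6] = $vwuwww
Sorted (with $ < everything):
  sorted[0] = $vwuwww
  sorted[1] = uwww$vw
  sorted[2] = vwuwww$
  sorted[3] = w$vwuww
  sorted[4] = wuwww$v
  sorted[5] = ww$vwuw
  sorted[6] = www$vwu
sorted[3] = w$vwuww

Answer: w$vwuww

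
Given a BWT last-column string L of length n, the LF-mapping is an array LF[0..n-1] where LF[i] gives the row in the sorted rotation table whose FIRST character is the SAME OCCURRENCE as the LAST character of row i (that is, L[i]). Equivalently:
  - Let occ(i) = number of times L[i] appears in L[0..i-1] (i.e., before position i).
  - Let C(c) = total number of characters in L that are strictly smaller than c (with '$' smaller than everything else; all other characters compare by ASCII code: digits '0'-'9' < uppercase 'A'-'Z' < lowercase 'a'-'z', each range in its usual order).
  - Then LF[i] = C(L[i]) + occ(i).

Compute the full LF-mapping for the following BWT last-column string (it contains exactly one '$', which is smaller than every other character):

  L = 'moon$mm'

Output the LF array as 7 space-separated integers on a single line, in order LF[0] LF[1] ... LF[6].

Char counts: '$':1, 'm':3, 'n':1, 'o':2
C (first-col start): C('$')=0, C('m')=1, C('n')=4, C('o')=5
L[0]='m': occ=0, LF[0]=C('m')+0=1+0=1
L[1]='o': occ=0, LF[1]=C('o')+0=5+0=5
L[2]='o': occ=1, LF[2]=C('o')+1=5+1=6
L[3]='n': occ=0, LF[3]=C('n')+0=4+0=4
L[4]='$': occ=0, LF[4]=C('$')+0=0+0=0
L[5]='m': occ=1, LF[5]=C('m')+1=1+1=2
L[6]='m': occ=2, LF[6]=C('m')+2=1+2=3

Answer: 1 5 6 4 0 2 3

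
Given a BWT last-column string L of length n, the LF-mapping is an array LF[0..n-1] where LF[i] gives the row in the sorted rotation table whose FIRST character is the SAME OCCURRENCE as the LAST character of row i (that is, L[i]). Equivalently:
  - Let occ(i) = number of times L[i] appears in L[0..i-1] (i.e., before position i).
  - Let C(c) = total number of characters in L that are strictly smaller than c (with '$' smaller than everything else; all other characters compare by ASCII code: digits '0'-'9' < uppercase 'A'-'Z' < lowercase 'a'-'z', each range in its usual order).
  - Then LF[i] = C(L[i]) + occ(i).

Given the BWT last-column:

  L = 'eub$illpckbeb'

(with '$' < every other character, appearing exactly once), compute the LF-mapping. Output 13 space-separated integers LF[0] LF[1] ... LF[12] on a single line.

Char counts: '$':1, 'b':3, 'c':1, 'e':2, 'i':1, 'k':1, 'l':2, 'p':1, 'u':1
C (first-col start): C('$')=0, C('b')=1, C('c')=4, C('e')=5, C('i')=7, C('k')=8, C('l')=9, C('p')=11, C('u')=12
L[0]='e': occ=0, LF[0]=C('e')+0=5+0=5
L[1]='u': occ=0, LF[1]=C('u')+0=12+0=12
L[2]='b': occ=0, LF[2]=C('b')+0=1+0=1
L[3]='$': occ=0, LF[3]=C('$')+0=0+0=0
L[4]='i': occ=0, LF[4]=C('i')+0=7+0=7
L[5]='l': occ=0, LF[5]=C('l')+0=9+0=9
L[6]='l': occ=1, LF[6]=C('l')+1=9+1=10
L[7]='p': occ=0, LF[7]=C('p')+0=11+0=11
L[8]='c': occ=0, LF[8]=C('c')+0=4+0=4
L[9]='k': occ=0, LF[9]=C('k')+0=8+0=8
L[10]='b': occ=1, LF[10]=C('b')+1=1+1=2
L[11]='e': occ=1, LF[11]=C('e')+1=5+1=6
L[12]='b': occ=2, LF[12]=C('b')+2=1+2=3

Answer: 5 12 1 0 7 9 10 11 4 8 2 6 3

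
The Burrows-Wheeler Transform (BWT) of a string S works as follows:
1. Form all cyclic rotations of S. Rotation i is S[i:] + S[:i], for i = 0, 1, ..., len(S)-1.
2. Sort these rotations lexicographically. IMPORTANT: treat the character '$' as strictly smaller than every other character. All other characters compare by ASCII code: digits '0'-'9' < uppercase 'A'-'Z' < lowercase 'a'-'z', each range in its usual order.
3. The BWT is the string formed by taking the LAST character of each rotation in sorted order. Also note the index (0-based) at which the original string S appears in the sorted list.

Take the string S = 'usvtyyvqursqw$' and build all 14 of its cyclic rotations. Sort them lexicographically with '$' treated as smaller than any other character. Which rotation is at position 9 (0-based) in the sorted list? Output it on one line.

Answer: vqursqw$usvtyy

Derivation:
All 14 rotations (rotation i = S[i:]+S[:i]):
  rot[0] = usvtyyvqursqw$
  rot[1] = svtyyvqursqw$u
  rot[2] = vtyyvqursqw$us
  rot[3] = tyyvqursqw$usv
  rot[4] = yyvqursqw$usvt
  rot[5] = yvqursqw$usvty
  rot[6] = vqursqw$usvtyy
  rot[7] = qursqw$usvtyyv
  rot[8] = ursqw$usvtyyvq
  rot[9] = rsqw$usvtyyvqu
  rot[10] = sqw$usvtyyvqur
  rot[11] = qw$usvtyyvqurs
  rot[12] = w$usvtyyvqursq
  rot[13] = $usvtyyvqursqw
Sorted (with $ < everything):
  sorted[0] = $usvtyyvqursqw
  sorted[1] = qursqw$usvtyyv
  sorted[2] = qw$usvtyyvqurs
  sorted[3] = rsqw$usvtyyvqu
  sorted[4] = sqw$usvtyyvqur
  sorted[5] = svtyyvqursqw$u
  sorted[6] = tyyvqursqw$usv
  sorted[7] = ursqw$usvtyyvq
  sorted[8] = usvtyyvqursqw$
  sorted[9] = vqursqw$usvtyy
  sorted[10] = vtyyvqursqw$us
  sorted[11] = w$usvtyyvqursq
  sorted[12] = yvqursqw$usvty
  sorted[13] = yyvqursqw$usvt
sorted[9] = vqursqw$usvtyy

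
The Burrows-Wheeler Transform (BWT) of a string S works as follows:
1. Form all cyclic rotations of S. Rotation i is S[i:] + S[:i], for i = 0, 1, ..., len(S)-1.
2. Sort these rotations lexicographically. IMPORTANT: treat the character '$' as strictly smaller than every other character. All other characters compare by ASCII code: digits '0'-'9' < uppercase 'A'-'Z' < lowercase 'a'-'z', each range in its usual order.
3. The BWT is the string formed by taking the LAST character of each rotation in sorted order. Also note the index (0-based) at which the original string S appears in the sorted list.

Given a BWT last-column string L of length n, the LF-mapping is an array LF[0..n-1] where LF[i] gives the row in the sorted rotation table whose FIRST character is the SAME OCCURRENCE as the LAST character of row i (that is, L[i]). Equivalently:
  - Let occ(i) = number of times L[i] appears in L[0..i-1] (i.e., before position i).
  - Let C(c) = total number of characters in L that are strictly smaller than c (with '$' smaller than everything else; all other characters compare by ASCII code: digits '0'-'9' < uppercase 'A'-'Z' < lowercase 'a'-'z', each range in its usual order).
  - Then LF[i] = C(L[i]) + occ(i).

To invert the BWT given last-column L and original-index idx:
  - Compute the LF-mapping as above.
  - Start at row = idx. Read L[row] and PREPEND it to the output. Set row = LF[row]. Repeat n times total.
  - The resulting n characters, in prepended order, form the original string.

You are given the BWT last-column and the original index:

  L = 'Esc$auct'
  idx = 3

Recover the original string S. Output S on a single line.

Answer: cactusE$

Derivation:
LF mapping: 1 5 3 0 2 7 4 6
Walk LF starting at row 3, prepending L[row]:
  step 1: row=3, L[3]='$', prepend. Next row=LF[3]=0
  step 2: row=0, L[0]='E', prepend. Next row=LF[0]=1
  step 3: row=1, L[1]='s', prepend. Next row=LF[1]=5
  step 4: row=5, L[5]='u', prepend. Next row=LF[5]=7
  step 5: row=7, L[7]='t', prepend. Next row=LF[7]=6
  step 6: row=6, L[6]='c', prepend. Next row=LF[6]=4
  step 7: row=4, L[4]='a', prepend. Next row=LF[4]=2
  step 8: row=2, L[2]='c', prepend. Next row=LF[2]=3
Reversed output: cactusE$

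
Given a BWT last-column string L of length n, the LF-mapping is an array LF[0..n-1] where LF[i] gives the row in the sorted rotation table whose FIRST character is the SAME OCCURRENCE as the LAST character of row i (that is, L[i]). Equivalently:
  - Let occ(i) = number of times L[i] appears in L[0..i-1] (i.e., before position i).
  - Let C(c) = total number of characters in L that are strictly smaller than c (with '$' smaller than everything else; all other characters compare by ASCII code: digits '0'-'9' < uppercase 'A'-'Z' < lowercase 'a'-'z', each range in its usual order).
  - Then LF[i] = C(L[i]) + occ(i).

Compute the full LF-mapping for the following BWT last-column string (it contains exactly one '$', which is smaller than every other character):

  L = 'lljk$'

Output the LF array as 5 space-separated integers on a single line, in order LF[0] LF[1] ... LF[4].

Answer: 3 4 1 2 0

Derivation:
Char counts: '$':1, 'j':1, 'k':1, 'l':2
C (first-col start): C('$')=0, C('j')=1, C('k')=2, C('l')=3
L[0]='l': occ=0, LF[0]=C('l')+0=3+0=3
L[1]='l': occ=1, LF[1]=C('l')+1=3+1=4
L[2]='j': occ=0, LF[2]=C('j')+0=1+0=1
L[3]='k': occ=0, LF[3]=C('k')+0=2+0=2
L[4]='$': occ=0, LF[4]=C('$')+0=0+0=0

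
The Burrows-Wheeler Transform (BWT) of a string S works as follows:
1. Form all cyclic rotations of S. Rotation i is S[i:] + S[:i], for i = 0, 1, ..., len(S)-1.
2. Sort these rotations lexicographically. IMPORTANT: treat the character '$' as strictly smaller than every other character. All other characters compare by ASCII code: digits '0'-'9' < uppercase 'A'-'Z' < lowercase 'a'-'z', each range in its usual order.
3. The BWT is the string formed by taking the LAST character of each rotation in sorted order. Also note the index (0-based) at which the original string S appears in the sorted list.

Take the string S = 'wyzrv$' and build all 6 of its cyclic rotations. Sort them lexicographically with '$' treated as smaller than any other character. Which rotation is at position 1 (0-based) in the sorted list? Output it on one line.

Answer: rv$wyz

Derivation:
All 6 rotations (rotation i = S[i:]+S[:i]):
  rot[0] = wyzrv$
  rot[1] = yzrv$w
  rot[2] = zrv$wy
  rot[3] = rv$wyz
  rot[4] = v$wyzr
  rot[5] = $wyzrv
Sorted (with $ < everything):
  sorted[0] = $wyzrv
  sorted[1] = rv$wyz
  sorted[2] = v$wyzr
  sorted[3] = wyzrv$
  sorted[4] = yzrv$w
  sorted[5] = zrv$wy
sorted[1] = rv$wyz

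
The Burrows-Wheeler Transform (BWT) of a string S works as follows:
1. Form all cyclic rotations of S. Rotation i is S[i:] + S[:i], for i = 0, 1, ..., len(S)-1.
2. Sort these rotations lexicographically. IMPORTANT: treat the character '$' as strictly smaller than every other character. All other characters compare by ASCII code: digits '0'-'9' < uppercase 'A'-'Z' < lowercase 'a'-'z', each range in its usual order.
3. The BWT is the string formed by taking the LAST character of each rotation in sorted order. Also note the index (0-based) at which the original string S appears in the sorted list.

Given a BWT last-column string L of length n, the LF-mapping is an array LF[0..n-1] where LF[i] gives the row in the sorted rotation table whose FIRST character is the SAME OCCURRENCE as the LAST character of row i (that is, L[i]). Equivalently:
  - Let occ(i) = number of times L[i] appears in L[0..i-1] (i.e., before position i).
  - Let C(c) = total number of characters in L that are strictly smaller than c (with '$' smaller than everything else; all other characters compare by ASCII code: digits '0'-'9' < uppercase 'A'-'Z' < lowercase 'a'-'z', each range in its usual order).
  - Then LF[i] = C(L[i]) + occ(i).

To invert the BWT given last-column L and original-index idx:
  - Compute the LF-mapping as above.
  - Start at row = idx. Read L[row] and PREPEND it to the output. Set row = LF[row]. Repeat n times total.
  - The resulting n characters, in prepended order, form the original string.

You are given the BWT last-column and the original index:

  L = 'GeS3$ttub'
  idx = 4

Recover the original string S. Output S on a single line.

LF mapping: 2 5 3 1 0 6 7 8 4
Walk LF starting at row 4, prepending L[row]:
  step 1: row=4, L[4]='$', prepend. Next row=LF[4]=0
  step 2: row=0, L[0]='G', prepend. Next row=LF[0]=2
  step 3: row=2, L[2]='S', prepend. Next row=LF[2]=3
  step 4: row=3, L[3]='3', prepend. Next row=LF[3]=1
  step 5: row=1, L[1]='e', prepend. Next row=LF[1]=5
  step 6: row=5, L[5]='t', prepend. Next row=LF[5]=6
  step 7: row=6, L[6]='t', prepend. Next row=LF[6]=7
  step 8: row=7, L[7]='u', prepend. Next row=LF[7]=8
  step 9: row=8, L[8]='b', prepend. Next row=LF[8]=4
Reversed output: butte3SG$

Answer: butte3SG$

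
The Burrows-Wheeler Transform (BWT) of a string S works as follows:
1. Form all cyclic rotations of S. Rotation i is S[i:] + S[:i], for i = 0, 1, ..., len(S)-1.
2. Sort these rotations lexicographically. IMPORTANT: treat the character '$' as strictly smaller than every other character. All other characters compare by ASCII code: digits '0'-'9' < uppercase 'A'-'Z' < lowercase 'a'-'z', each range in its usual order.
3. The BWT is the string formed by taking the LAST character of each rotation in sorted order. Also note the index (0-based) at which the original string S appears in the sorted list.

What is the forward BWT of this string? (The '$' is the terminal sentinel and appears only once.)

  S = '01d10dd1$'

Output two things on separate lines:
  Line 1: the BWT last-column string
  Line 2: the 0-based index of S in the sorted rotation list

All 9 rotations (rotation i = S[i:]+S[:i]):
  rot[0] = 01d10dd1$
  rot[1] = 1d10dd1$0
  rot[2] = d10dd1$01
  rot[3] = 10dd1$01d
  rot[4] = 0dd1$01d1
  rot[5] = dd1$01d10
  rot[6] = d1$01d10d
  rot[7] = 1$01d10dd
  rot[8] = $01d10dd1
Sorted (with $ < everything):
  sorted[0] = $01d10dd1  (last char: '1')
  sorted[1] = 01d10dd1$  (last char: '$')
  sorted[2] = 0dd1$01d1  (last char: '1')
  sorted[3] = 1$01d10dd  (last char: 'd')
  sorted[4] = 10dd1$01d  (last char: 'd')
  sorted[5] = 1d10dd1$0  (last char: '0')
  sorted[6] = d1$01d10d  (last char: 'd')
  sorted[7] = d10dd1$01  (last char: '1')
  sorted[8] = dd1$01d10  (last char: '0')
Last column: 1$1dd0d10
Original string S is at sorted index 1

Answer: 1$1dd0d10
1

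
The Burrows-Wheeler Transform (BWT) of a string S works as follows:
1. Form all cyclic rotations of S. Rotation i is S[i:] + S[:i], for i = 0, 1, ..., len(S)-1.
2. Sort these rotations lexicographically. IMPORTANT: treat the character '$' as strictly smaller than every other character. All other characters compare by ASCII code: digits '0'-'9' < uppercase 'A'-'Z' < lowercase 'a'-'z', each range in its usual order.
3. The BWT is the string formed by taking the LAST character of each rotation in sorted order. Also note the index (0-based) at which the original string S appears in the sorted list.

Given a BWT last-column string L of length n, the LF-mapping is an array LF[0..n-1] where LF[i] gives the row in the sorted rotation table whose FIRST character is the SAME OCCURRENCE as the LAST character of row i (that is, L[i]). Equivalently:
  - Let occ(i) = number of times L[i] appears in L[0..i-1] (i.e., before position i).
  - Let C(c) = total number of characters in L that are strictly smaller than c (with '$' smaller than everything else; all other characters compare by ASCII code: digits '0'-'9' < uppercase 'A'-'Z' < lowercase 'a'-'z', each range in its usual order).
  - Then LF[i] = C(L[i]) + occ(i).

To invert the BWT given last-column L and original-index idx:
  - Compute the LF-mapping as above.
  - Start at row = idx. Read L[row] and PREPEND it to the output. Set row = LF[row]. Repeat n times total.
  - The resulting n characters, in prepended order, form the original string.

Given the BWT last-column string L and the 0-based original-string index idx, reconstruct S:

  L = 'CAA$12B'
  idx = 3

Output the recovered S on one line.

Answer: A1A2BC$

Derivation:
LF mapping: 6 3 4 0 1 2 5
Walk LF starting at row 3, prepending L[row]:
  step 1: row=3, L[3]='$', prepend. Next row=LF[3]=0
  step 2: row=0, L[0]='C', prepend. Next row=LF[0]=6
  step 3: row=6, L[6]='B', prepend. Next row=LF[6]=5
  step 4: row=5, L[5]='2', prepend. Next row=LF[5]=2
  step 5: row=2, L[2]='A', prepend. Next row=LF[2]=4
  step 6: row=4, L[4]='1', prepend. Next row=LF[4]=1
  step 7: row=1, L[1]='A', prepend. Next row=LF[1]=3
Reversed output: A1A2BC$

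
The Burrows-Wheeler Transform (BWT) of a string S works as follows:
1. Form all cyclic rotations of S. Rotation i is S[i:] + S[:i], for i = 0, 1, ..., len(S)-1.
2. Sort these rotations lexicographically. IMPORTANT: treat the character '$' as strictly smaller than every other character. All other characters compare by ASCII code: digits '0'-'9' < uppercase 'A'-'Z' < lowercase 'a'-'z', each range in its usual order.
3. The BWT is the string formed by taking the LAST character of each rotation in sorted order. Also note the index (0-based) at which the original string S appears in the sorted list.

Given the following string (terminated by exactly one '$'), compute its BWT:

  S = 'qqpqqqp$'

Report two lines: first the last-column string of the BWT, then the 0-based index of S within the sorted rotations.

All 8 rotations (rotation i = S[i:]+S[:i]):
  rot[0] = qqpqqqp$
  rot[1] = qpqqqp$q
  rot[2] = pqqqp$qq
  rot[3] = qqqp$qqp
  rot[4] = qqp$qqpq
  rot[5] = qp$qqpqq
  rot[6] = p$qqpqqq
  rot[7] = $qqpqqqp
Sorted (with $ < everything):
  sorted[0] = $qqpqqqp  (last char: 'p')
  sorted[1] = p$qqpqqq  (last char: 'q')
  sorted[2] = pqqqp$qq  (last char: 'q')
  sorted[3] = qp$qqpqq  (last char: 'q')
  sorted[4] = qpqqqp$q  (last char: 'q')
  sorted[5] = qqp$qqpq  (last char: 'q')
  sorted[6] = qqpqqqp$  (last char: '$')
  sorted[7] = qqqp$qqp  (last char: 'p')
Last column: pqqqqq$p
Original string S is at sorted index 6

Answer: pqqqqq$p
6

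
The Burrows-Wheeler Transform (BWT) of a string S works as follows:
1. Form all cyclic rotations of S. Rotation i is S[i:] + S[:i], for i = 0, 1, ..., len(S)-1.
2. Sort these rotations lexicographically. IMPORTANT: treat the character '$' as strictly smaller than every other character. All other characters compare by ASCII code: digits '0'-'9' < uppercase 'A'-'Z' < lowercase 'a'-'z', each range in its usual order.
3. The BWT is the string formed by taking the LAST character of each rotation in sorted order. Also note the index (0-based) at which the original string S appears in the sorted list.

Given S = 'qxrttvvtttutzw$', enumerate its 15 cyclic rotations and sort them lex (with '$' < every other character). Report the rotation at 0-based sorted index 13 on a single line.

All 15 rotations (rotation i = S[i:]+S[:i]):
  rot[0] = qxrttvvtttutzw$
  rot[1] = xrttvvtttutzw$q
  rot[2] = rttvvtttutzw$qx
  rot[3] = ttvvtttutzw$qxr
  rot[4] = tvvtttutzw$qxrt
  rot[5] = vvtttutzw$qxrtt
  rot[6] = vtttutzw$qxrttv
  rot[7] = tttutzw$qxrttvv
  rot[8] = ttutzw$qxrttvvt
  rot[9] = tutzw$qxrttvvtt
  rot[10] = utzw$qxrttvvttt
  rot[11] = tzw$qxrttvvtttu
  rot[12] = zw$qxrttvvtttut
  rot[13] = w$qxrttvvtttutz
  rot[14] = $qxrttvvtttutzw
Sorted (with $ < everything):
  sorted[0] = $qxrttvvtttutzw
  sorted[1] = qxrttvvtttutzw$
  sorted[2] = rttvvtttutzw$qx
  sorted[3] = tttutzw$qxrttvv
  sorted[4] = ttutzw$qxrttvvt
  sorted[5] = ttvvtttutzw$qxr
  sorted[6] = tutzw$qxrttvvtt
  sorted[7] = tvvtttutzw$qxrt
  sorted[8] = tzw$qxrttvvtttu
  sorted[9] = utzw$qxrttvvttt
  sorted[10] = vtttutzw$qxrttv
  sorted[11] = vvtttutzw$qxrtt
  sorted[12] = w$qxrttvvtttutz
  sorted[13] = xrttvvtttutzw$q
  sorted[14] = zw$qxrttvvtttut
sorted[13] = xrttvvtttutzw$q

Answer: xrttvvtttutzw$q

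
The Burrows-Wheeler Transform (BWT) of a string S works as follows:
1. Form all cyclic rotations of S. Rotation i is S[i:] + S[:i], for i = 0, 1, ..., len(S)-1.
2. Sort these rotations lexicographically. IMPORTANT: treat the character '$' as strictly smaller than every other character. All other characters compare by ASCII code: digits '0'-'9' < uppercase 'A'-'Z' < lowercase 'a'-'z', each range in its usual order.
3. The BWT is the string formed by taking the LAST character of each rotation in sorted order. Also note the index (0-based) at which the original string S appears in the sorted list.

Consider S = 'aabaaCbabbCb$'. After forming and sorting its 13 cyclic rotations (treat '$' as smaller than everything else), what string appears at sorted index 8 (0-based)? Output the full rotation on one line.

All 13 rotations (rotation i = S[i:]+S[:i]):
  rot[0] = aabaaCbabbCb$
  rot[1] = abaaCbabbCb$a
  rot[2] = baaCbabbCb$aa
  rot[3] = aaCbabbCb$aab
  rot[4] = aCbabbCb$aaba
  rot[5] = CbabbCb$aabaa
  rot[6] = babbCb$aabaaC
  rot[7] = abbCb$aabaaCb
  rot[8] = bbCb$aabaaCba
  rot[9] = bCb$aabaaCbab
  rot[10] = Cb$aabaaCbabb
  rot[11] = b$aabaaCbabbC
  rot[12] = $aabaaCbabbCb
Sorted (with $ < everything):
  sorted[0] = $aabaaCbabbCb
  sorted[1] = Cb$aabaaCbabb
  sorted[2] = CbabbCb$aabaa
  sorted[3] = aCbabbCb$aaba
  sorted[4] = aaCbabbCb$aab
  sorted[5] = aabaaCbabbCb$
  sorted[6] = abaaCbabbCb$a
  sorted[7] = abbCb$aabaaCb
  sorted[8] = b$aabaaCbabbC
  sorted[9] = bCb$aabaaCbab
  sorted[10] = baaCbabbCb$aa
  sorted[11] = babbCb$aabaaC
  sorted[12] = bbCb$aabaaCba
sorted[8] = b$aabaaCbabbC

Answer: b$aabaaCbabbC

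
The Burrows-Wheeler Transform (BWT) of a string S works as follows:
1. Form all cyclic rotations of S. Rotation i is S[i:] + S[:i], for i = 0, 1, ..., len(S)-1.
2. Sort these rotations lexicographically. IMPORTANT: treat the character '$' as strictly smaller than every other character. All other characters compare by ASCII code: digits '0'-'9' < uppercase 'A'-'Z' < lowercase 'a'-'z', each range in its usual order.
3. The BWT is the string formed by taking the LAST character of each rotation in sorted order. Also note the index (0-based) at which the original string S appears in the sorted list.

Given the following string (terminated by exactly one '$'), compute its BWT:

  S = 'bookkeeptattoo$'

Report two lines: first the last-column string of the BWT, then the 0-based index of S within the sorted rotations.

All 15 rotations (rotation i = S[i:]+S[:i]):
  rot[0] = bookkeeptattoo$
  rot[1] = ookkeeptattoo$b
  rot[2] = okkeeptattoo$bo
  rot[3] = kkeeptattoo$boo
  rot[4] = keeptattoo$book
  rot[5] = eeptattoo$bookk
  rot[6] = eptattoo$bookke
  rot[7] = ptattoo$bookkee
  rot[8] = tattoo$bookkeep
  rot[9] = attoo$bookkeept
  rot[10] = ttoo$bookkeepta
  rot[11] = too$bookkeeptat
  rot[12] = oo$bookkeeptatt
  rot[13] = o$bookkeeptatto
  rot[14] = $bookkeeptattoo
Sorted (with $ < everything):
  sorted[0] = $bookkeeptattoo  (last char: 'o')
  sorted[1] = attoo$bookkeept  (last char: 't')
  sorted[2] = bookkeeptattoo$  (last char: '$')
  sorted[3] = eeptattoo$bookk  (last char: 'k')
  sorted[4] = eptattoo$bookke  (last char: 'e')
  sorted[5] = keeptattoo$book  (last char: 'k')
  sorted[6] = kkeeptattoo$boo  (last char: 'o')
  sorted[7] = o$bookkeeptatto  (last char: 'o')
  sorted[8] = okkeeptattoo$bo  (last char: 'o')
  sorted[9] = oo$bookkeeptatt  (last char: 't')
  sorted[10] = ookkeeptattoo$b  (last char: 'b')
  sorted[11] = ptattoo$bookkee  (last char: 'e')
  sorted[12] = tattoo$bookkeep  (last char: 'p')
  sorted[13] = too$bookkeeptat  (last char: 't')
  sorted[14] = ttoo$bookkeepta  (last char: 'a')
Last column: ot$kekoootbepta
Original string S is at sorted index 2

Answer: ot$kekoootbepta
2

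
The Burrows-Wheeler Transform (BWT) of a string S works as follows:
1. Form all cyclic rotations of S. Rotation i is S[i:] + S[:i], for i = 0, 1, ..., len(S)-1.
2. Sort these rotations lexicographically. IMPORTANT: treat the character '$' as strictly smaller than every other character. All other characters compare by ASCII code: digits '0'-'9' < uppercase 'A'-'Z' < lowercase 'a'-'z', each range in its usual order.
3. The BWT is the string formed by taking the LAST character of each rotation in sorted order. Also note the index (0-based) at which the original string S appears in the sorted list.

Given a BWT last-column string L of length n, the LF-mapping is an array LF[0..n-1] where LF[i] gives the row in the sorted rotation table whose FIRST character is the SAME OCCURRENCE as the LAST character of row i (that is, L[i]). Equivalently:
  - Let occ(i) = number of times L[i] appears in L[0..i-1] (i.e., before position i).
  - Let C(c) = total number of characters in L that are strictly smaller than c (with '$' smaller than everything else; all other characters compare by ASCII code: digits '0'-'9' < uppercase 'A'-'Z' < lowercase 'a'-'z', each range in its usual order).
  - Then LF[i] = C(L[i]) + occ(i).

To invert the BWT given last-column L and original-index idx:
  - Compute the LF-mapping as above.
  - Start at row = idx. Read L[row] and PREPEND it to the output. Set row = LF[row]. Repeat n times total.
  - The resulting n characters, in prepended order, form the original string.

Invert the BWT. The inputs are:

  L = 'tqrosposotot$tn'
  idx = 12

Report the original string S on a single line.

Answer: tsorooposqnttt$

Derivation:
LF mapping: 11 7 8 2 9 6 3 10 4 12 5 13 0 14 1
Walk LF starting at row 12, prepending L[row]:
  step 1: row=12, L[12]='$', prepend. Next row=LF[12]=0
  step 2: row=0, L[0]='t', prepend. Next row=LF[0]=11
  step 3: row=11, L[11]='t', prepend. Next row=LF[11]=13
  step 4: row=13, L[13]='t', prepend. Next row=LF[13]=14
  step 5: row=14, L[14]='n', prepend. Next row=LF[14]=1
  step 6: row=1, L[1]='q', prepend. Next row=LF[1]=7
  step 7: row=7, L[7]='s', prepend. Next row=LF[7]=10
  step 8: row=10, L[10]='o', prepend. Next row=LF[10]=5
  step 9: row=5, L[5]='p', prepend. Next row=LF[5]=6
  step 10: row=6, L[6]='o', prepend. Next row=LF[6]=3
  step 11: row=3, L[3]='o', prepend. Next row=LF[3]=2
  step 12: row=2, L[2]='r', prepend. Next row=LF[2]=8
  step 13: row=8, L[8]='o', prepend. Next row=LF[8]=4
  step 14: row=4, L[4]='s', prepend. Next row=LF[4]=9
  step 15: row=9, L[9]='t', prepend. Next row=LF[9]=12
Reversed output: tsorooposqnttt$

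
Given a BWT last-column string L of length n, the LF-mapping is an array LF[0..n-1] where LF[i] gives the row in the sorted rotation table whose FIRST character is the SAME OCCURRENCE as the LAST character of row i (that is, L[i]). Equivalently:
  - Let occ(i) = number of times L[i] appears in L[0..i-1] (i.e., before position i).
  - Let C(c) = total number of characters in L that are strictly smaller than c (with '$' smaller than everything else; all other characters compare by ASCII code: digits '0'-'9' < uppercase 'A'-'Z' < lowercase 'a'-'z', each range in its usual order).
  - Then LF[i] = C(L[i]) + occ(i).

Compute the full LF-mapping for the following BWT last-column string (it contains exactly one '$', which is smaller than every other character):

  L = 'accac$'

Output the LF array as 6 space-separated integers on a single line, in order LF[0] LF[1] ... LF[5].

Char counts: '$':1, 'a':2, 'c':3
C (first-col start): C('$')=0, C('a')=1, C('c')=3
L[0]='a': occ=0, LF[0]=C('a')+0=1+0=1
L[1]='c': occ=0, LF[1]=C('c')+0=3+0=3
L[2]='c': occ=1, LF[2]=C('c')+1=3+1=4
L[3]='a': occ=1, LF[3]=C('a')+1=1+1=2
L[4]='c': occ=2, LF[4]=C('c')+2=3+2=5
L[5]='$': occ=0, LF[5]=C('$')+0=0+0=0

Answer: 1 3 4 2 5 0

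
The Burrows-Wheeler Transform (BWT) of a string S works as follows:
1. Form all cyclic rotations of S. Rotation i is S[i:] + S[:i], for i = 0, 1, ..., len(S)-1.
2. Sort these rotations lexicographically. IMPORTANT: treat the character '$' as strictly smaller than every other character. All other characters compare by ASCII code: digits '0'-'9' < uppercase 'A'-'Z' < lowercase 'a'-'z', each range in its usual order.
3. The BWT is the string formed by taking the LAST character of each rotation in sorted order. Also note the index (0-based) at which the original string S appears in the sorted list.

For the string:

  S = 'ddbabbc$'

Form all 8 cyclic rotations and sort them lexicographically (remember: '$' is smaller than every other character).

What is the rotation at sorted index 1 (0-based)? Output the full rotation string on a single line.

All 8 rotations (rotation i = S[i:]+S[:i]):
  rot[0] = ddbabbc$
  rot[1] = dbabbc$d
  rot[2] = babbc$dd
  rot[3] = abbc$ddb
  rot[4] = bbc$ddba
  rot[5] = bc$ddbab
  rot[6] = c$ddbabb
  rot[7] = $ddbabbc
Sorted (with $ < everything):
  sorted[0] = $ddbabbc
  sorted[1] = abbc$ddb
  sorted[2] = babbc$dd
  sorted[3] = bbc$ddba
  sorted[4] = bc$ddbab
  sorted[5] = c$ddbabb
  sorted[6] = dbabbc$d
  sorted[7] = ddbabbc$
sorted[1] = abbc$ddb

Answer: abbc$ddb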